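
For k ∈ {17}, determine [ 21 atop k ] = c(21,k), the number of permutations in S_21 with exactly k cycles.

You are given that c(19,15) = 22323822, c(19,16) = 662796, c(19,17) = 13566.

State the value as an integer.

[20] T[20,16]:19*662796+22323822=34916946 · T[20,17]:19*13566+662796=920550
[21] T[21,17]:20*920550+34916946=53327946
Read c(21,17) = 53327946.

53327946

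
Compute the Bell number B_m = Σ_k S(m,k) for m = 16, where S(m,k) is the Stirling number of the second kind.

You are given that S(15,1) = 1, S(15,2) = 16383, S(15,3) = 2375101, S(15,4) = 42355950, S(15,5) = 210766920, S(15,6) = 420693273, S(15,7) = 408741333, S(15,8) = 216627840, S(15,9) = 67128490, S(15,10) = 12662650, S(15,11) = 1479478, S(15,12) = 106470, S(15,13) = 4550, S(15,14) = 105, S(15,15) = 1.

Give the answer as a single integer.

r16: T_16,1=1×1+0=1; T_16,2=2×16383+1=32767; T_16,3=3×2375101+16383=7141686; T_16,4=4×42355950+2375101=171798901; T_16,5=5×210766920+42355950=1096190550; T_16,6=6×420693273+210766920=2734926558; T_16,7=7×408741333+420693273=3281882604; T_16,8=8×216627840+408741333=2141764053; T_16,9=9×67128490+216627840=820784250; T_16,10=10×12662650+67128490=193754990; T_16,11=11×1479478+12662650=28936908; T_16,12=12×106470+1479478=2757118; T_16,13=13×4550+106470=165620; T_16,14=14×105+4550=6020; T_16,15=15×1+105=120; T_16,16=16×0+1=1
B_16 = ΣS(16,k) = 1+32767+7141686+171798901+1096190550+2734926558+3281882604+2141764053+820784250+193754990+28936908+2757118+165620+6020+120+1 = 10480142147

10480142147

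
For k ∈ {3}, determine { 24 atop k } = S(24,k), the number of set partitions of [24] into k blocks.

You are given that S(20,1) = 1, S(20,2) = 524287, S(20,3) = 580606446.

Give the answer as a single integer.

@21  (21,1):1·1+0→1, (21,2):524287·2+1→1048575, (21,3):580606446·3+524287→1742343625
@22  (22,1):1·1+0→1, (22,2):1048575·2+1→2097151, (22,3):1742343625·3+1048575→5228079450
@23  (23,2):2097151·2+1→4194303, (23,3):5228079450·3+2097151→15686335501
@24  (24,3):15686335501·3+4194303→47063200806
Read S(24,3) = 47063200806.

47063200806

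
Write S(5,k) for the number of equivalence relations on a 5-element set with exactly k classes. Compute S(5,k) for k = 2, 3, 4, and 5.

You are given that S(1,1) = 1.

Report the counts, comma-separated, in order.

15, 25, 10, 1

row 2: T[2][1]=1·1+0=1  T[2][2]=2·0+1=1
row 3: T[3][1]=1·1+0=1  T[3][2]=2·1+1=3  T[3][3]=3·0+1=1
row 4: T[4][1]=1·1+0=1  T[4][2]=2·3+1=7  T[4][3]=3·1+3=6  T[4][4]=4·0+1=1
row 5: T[5][2]=2·7+1=15  T[5][3]=3·6+7=25  T[5][4]=4·1+6=10  T[5][5]=5·0+1=1
Read S(5,2) = 15, S(5,3) = 25, S(5,4) = 10, S(5,5) = 1.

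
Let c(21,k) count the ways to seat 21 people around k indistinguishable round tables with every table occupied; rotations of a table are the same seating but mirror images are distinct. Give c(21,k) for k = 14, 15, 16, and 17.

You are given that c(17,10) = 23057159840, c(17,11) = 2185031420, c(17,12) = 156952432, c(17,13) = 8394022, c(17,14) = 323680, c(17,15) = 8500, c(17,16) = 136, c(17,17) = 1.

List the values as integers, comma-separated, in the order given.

756111184500, 40171771630, 1672280820, 53327946

row 18: T[18][11]=17·2185031420+23057159840=60202693980  T[18][12]=17·156952432+2185031420=4853222764  T[18][13]=17·8394022+156952432=299650806  T[18][14]=17·323680+8394022=13896582  T[18][15]=17·8500+323680=468180  T[18][16]=17·136+8500=10812  T[18][17]=17·1+136=153
row 19: T[19][12]=18·4853222764+60202693980=147560703732  T[19][13]=18·299650806+4853222764=10246937272  T[19][14]=18·13896582+299650806=549789282  T[19][15]=18·468180+13896582=22323822  T[19][16]=18·10812+468180=662796  T[19][17]=18·153+10812=13566
row 20: T[20][13]=19·10246937272+147560703732=342252511900  T[20][14]=19·549789282+10246937272=20692933630  T[20][15]=19·22323822+549789282=973941900  T[20][16]=19·662796+22323822=34916946  T[20][17]=19·13566+662796=920550
row 21: T[21][14]=20·20692933630+342252511900=756111184500  T[21][15]=20·973941900+20692933630=40171771630  T[21][16]=20·34916946+973941900=1672280820  T[21][17]=20·920550+34916946=53327946
Read c(21,14) = 756111184500, c(21,15) = 40171771630, c(21,16) = 1672280820, c(21,17) = 53327946.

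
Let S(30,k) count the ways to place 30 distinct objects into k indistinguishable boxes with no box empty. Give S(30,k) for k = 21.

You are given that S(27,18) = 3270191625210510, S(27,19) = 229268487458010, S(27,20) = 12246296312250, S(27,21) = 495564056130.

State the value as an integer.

37058299246258290

r28: T_28,19=19×229268487458010+3270191625210510=7626292886912700; T_28,20=20×12246296312250+229268487458010=474194413703010; T_28,21=21×495564056130+12246296312250=22653141490980
r29: T_29,20=20×474194413703010+7626292886912700=17110181160972900; T_29,21=21×22653141490980+474194413703010=949910385013590
r30: T_30,21=21×949910385013590+17110181160972900=37058299246258290
Read S(30,21) = 37058299246258290.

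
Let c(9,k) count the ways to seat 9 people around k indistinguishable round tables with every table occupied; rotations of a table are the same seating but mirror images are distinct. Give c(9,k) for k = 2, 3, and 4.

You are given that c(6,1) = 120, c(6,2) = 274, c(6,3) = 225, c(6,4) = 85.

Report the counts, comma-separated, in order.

i=7: T(7,1)=0+6·120=720 | T(7,2)=120+6·274=1764 | T(7,3)=274+6·225=1624 | T(7,4)=225+6·85=735
i=8: T(8,1)=0+7·720=5040 | T(8,2)=720+7·1764=13068 | T(8,3)=1764+7·1624=13132 | T(8,4)=1624+7·735=6769
i=9: T(9,2)=5040+8·13068=109584 | T(9,3)=13068+8·13132=118124 | T(9,4)=13132+8·6769=67284
Read c(9,2) = 109584, c(9,3) = 118124, c(9,4) = 67284.

109584, 118124, 67284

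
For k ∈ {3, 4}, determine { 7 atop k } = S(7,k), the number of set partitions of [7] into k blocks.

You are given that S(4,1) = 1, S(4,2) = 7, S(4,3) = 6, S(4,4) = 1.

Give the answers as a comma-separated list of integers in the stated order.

[5] T[5,1]:1*1+0=1 · T[5,2]:2*7+1=15 · T[5,3]:3*6+7=25 · T[5,4]:4*1+6=10
[6] T[6,2]:2*15+1=31 · T[6,3]:3*25+15=90 · T[6,4]:4*10+25=65
[7] T[7,3]:3*90+31=301 · T[7,4]:4*65+90=350
Read S(7,3) = 301, S(7,4) = 350.

301, 350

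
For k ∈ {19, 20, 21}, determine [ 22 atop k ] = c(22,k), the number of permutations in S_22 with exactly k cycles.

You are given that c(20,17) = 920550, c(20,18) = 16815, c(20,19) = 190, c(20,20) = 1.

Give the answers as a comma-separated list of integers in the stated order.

1689765, 25025, 231

@21  (21,18):16815·20+920550→1256850, (21,19):190·20+16815→20615, (21,20):1·20+190→210, (21,21):0·20+1→1
@22  (22,19):20615·21+1256850→1689765, (22,20):210·21+20615→25025, (22,21):1·21+210→231
Read c(22,19) = 1689765, c(22,20) = 25025, c(22,21) = 231.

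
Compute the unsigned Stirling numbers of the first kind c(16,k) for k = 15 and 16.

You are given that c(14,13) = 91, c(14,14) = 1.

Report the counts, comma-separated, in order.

[15] T[15,14]:14*1+91=105 · T[15,15]:14*0+1=1
[16] T[16,15]:15*1+105=120 · T[16,16]:15*0+1=1
Read c(16,15) = 120, c(16,16) = 1.

120, 1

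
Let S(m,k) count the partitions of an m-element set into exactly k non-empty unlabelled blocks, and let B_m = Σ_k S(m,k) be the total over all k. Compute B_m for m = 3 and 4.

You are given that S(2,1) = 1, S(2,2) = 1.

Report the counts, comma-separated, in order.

[3] T[3,1]:1*1+0=1 · T[3,2]:2*1+1=3 · T[3,3]:3*0+1=1
[4] T[4,1]:1*1+0=1 · T[4,2]:2*3+1=7 · T[4,3]:3*1+3=6 · T[4,4]:4*0+1=1
B_3 = ΣS(3,k) = 1+3+1 = 5
B_4 = ΣS(4,k) = 1+7+6+1 = 15

5, 15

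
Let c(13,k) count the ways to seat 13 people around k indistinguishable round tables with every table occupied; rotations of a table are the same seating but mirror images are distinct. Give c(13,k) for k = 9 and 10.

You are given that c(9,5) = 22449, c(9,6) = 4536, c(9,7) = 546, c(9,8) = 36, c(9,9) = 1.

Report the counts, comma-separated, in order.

749463, 55770

[10] T[10,6]:9*4536+22449=63273 · T[10,7]:9*546+4536=9450 · T[10,8]:9*36+546=870 · T[10,9]:9*1+36=45 · T[10,10]:9*0+1=1
[11] T[11,7]:10*9450+63273=157773 · T[11,8]:10*870+9450=18150 · T[11,9]:10*45+870=1320 · T[11,10]:10*1+45=55
[12] T[12,8]:11*18150+157773=357423 · T[12,9]:11*1320+18150=32670 · T[12,10]:11*55+1320=1925
[13] T[13,9]:12*32670+357423=749463 · T[13,10]:12*1925+32670=55770
Read c(13,9) = 749463, c(13,10) = 55770.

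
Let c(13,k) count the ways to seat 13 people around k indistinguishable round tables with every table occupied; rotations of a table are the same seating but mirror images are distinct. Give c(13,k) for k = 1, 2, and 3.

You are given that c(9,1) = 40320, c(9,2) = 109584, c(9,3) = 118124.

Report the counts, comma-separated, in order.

479001600, 1486442880, 1931559552

[10] T[10,1]:9*40320+0=362880 · T[10,2]:9*109584+40320=1026576 · T[10,3]:9*118124+109584=1172700
[11] T[11,1]:10*362880+0=3628800 · T[11,2]:10*1026576+362880=10628640 · T[11,3]:10*1172700+1026576=12753576
[12] T[12,1]:11*3628800+0=39916800 · T[12,2]:11*10628640+3628800=120543840 · T[12,3]:11*12753576+10628640=150917976
[13] T[13,1]:12*39916800+0=479001600 · T[13,2]:12*120543840+39916800=1486442880 · T[13,3]:12*150917976+120543840=1931559552
Read c(13,1) = 479001600, c(13,2) = 1486442880, c(13,3) = 1931559552.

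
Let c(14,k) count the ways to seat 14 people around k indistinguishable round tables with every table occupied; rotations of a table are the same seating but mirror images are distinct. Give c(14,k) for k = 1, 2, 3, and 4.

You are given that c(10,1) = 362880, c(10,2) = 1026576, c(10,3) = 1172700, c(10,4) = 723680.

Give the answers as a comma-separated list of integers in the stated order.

r11: T_11,1=10×362880+0=3628800; T_11,2=10×1026576+362880=10628640; T_11,3=10×1172700+1026576=12753576; T_11,4=10×723680+1172700=8409500
r12: T_12,1=11×3628800+0=39916800; T_12,2=11×10628640+3628800=120543840; T_12,3=11×12753576+10628640=150917976; T_12,4=11×8409500+12753576=105258076
r13: T_13,1=12×39916800+0=479001600; T_13,2=12×120543840+39916800=1486442880; T_13,3=12×150917976+120543840=1931559552; T_13,4=12×105258076+150917976=1414014888
r14: T_14,1=13×479001600+0=6227020800; T_14,2=13×1486442880+479001600=19802759040; T_14,3=13×1931559552+1486442880=26596717056; T_14,4=13×1414014888+1931559552=20313753096
Read c(14,1) = 6227020800, c(14,2) = 19802759040, c(14,3) = 26596717056, c(14,4) = 20313753096.

6227020800, 19802759040, 26596717056, 20313753096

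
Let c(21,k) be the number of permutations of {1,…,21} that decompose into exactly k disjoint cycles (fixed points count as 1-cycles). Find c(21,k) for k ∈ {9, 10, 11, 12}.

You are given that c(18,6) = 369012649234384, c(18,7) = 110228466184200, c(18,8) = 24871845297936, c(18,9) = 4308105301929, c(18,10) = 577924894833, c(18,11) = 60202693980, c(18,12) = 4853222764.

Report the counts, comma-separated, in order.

63030812099294896, 10142299865511450, 1307535010540395, 135585182899530

row 19: T[19][7]=18·110228466184200+369012649234384=2353125040549984  T[19][8]=18·24871845297936+110228466184200=557921681547048  T[19][9]=18·4308105301929+24871845297936=102417740732658  T[19][10]=18·577924894833+4308105301929=14710753408923  T[19][11]=18·60202693980+577924894833=1661573386473  T[19][12]=18·4853222764+60202693980=147560703732
row 20: T[20][8]=19·557921681547048+2353125040549984=12953636989943896  T[20][9]=19·102417740732658+557921681547048=2503858755467550  T[20][10]=19·14710753408923+102417740732658=381922055502195  T[20][11]=19·1661573386473+14710753408923=46280647751910  T[20][12]=19·147560703732+1661573386473=4465226757381
row 21: T[21][9]=20·2503858755467550+12953636989943896=63030812099294896  T[21][10]=20·381922055502195+2503858755467550=10142299865511450  T[21][11]=20·46280647751910+381922055502195=1307535010540395  T[21][12]=20·4465226757381+46280647751910=135585182899530
Read c(21,9) = 63030812099294896, c(21,10) = 10142299865511450, c(21,11) = 1307535010540395, c(21,12) = 135585182899530.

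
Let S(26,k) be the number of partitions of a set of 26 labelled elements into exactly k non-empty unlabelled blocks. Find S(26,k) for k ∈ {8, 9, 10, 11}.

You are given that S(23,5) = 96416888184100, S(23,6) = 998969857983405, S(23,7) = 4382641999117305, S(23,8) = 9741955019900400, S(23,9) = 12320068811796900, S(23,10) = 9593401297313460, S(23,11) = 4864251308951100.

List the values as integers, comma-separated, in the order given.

[24] T[24,6]:6*998969857983405+96416888184100=6090236036084530 · T[24,7]:7*4382641999117305+998969857983405=31677463851804540 · T[24,8]:8*9741955019900400+4382641999117305=82318282158320505 · T[24,9]:9*12320068811796900+9741955019900400=120622574326072500 · T[24,10]:10*9593401297313460+12320068811796900=108254081784931500 · T[24,11]:11*4864251308951100+9593401297313460=63100165695775560
[25] T[25,7]:7*31677463851804540+6090236036084530=227832482998716310 · T[25,8]:8*82318282158320505+31677463851804540=690223721118368580 · T[25,9]:9*120622574326072500+82318282158320505=1167921451092973005 · T[25,10]:10*108254081784931500+120622574326072500=1203163392175387500 · T[25,11]:11*63100165695775560+108254081784931500=802355904438462660
[26] T[26,8]:8*690223721118368580+227832482998716310=5749622251945664950 · T[26,9]:9*1167921451092973005+690223721118368580=11201516780955125625 · T[26,10]:10*1203163392175387500+1167921451092973005=13199555372846848005 · T[26,11]:11*802355904438462660+1203163392175387500=10029078340998476760
Read S(26,8) = 5749622251945664950, S(26,9) = 11201516780955125625, S(26,10) = 13199555372846848005, S(26,11) = 10029078340998476760.

5749622251945664950, 11201516780955125625, 13199555372846848005, 10029078340998476760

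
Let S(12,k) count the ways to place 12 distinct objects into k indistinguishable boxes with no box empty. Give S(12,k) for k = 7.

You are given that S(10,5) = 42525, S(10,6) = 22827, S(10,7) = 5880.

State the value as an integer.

627396

@11  (11,6):22827·6+42525→179487, (11,7):5880·7+22827→63987
@12  (12,7):63987·7+179487→627396
Read S(12,7) = 627396.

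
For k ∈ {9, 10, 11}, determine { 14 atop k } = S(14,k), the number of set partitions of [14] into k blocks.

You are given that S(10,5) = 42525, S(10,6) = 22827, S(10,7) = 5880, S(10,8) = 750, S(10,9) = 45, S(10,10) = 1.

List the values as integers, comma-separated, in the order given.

row 11: T[11][6]=6·22827+42525=179487  T[11][7]=7·5880+22827=63987  T[11][8]=8·750+5880=11880  T[11][9]=9·45+750=1155  T[11][10]=10·1+45=55  T[11][11]=11·0+1=1
row 12: T[12][7]=7·63987+179487=627396  T[12][8]=8·11880+63987=159027  T[12][9]=9·1155+11880=22275  T[12][10]=10·55+1155=1705  T[12][11]=11·1+55=66
row 13: T[13][8]=8·159027+627396=1899612  T[13][9]=9·22275+159027=359502  T[13][10]=10·1705+22275=39325  T[13][11]=11·66+1705=2431
row 14: T[14][9]=9·359502+1899612=5135130  T[14][10]=10·39325+359502=752752  T[14][11]=11·2431+39325=66066
Read S(14,9) = 5135130, S(14,10) = 752752, S(14,11) = 66066.

5135130, 752752, 66066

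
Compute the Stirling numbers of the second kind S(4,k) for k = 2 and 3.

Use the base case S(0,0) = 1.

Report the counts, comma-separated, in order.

[1] T[1,1]:1*0+1=1
[2] T[2,1]:1*1+0=1 · T[2,2]:2*0+1=1
[3] T[3,1]:1*1+0=1 · T[3,2]:2*1+1=3 · T[3,3]:3*0+1=1
[4] T[4,2]:2*3+1=7 · T[4,3]:3*1+3=6
Read S(4,2) = 7, S(4,3) = 6.

7, 6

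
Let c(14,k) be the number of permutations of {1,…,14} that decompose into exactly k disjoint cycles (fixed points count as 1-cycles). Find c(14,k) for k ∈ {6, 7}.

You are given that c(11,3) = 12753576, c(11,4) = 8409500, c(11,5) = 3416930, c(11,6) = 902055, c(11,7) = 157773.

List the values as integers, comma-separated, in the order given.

i=12: T(12,4)=12753576+11·8409500=105258076 | T(12,5)=8409500+11·3416930=45995730 | T(12,6)=3416930+11·902055=13339535 | T(12,7)=902055+11·157773=2637558
i=13: T(13,5)=105258076+12·45995730=657206836 | T(13,6)=45995730+12·13339535=206070150 | T(13,7)=13339535+12·2637558=44990231
i=14: T(14,6)=657206836+13·206070150=3336118786 | T(14,7)=206070150+13·44990231=790943153
Read c(14,6) = 3336118786, c(14,7) = 790943153.

3336118786, 790943153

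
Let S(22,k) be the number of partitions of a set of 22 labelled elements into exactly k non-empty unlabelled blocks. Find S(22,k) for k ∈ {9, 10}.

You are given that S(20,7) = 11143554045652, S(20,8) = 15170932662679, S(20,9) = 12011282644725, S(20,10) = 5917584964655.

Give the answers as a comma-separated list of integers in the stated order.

r21: T_21,8=8×15170932662679+11143554045652=132511015347084; T_21,9=9×12011282644725+15170932662679=123272476465204; T_21,10=10×5917584964655+12011282644725=71187132291275
r22: T_22,9=9×123272476465204+132511015347084=1241963303533920; T_22,10=10×71187132291275+123272476465204=835143799377954
Read S(22,9) = 1241963303533920, S(22,10) = 835143799377954.

1241963303533920, 835143799377954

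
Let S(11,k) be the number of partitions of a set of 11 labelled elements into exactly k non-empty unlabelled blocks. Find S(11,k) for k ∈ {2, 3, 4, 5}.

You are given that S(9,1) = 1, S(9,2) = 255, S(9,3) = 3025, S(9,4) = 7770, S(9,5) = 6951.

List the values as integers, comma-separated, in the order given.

[10] T[10,1]:1*1+0=1 · T[10,2]:2*255+1=511 · T[10,3]:3*3025+255=9330 · T[10,4]:4*7770+3025=34105 · T[10,5]:5*6951+7770=42525
[11] T[11,2]:2*511+1=1023 · T[11,3]:3*9330+511=28501 · T[11,4]:4*34105+9330=145750 · T[11,5]:5*42525+34105=246730
Read S(11,2) = 1023, S(11,3) = 28501, S(11,4) = 145750, S(11,5) = 246730.

1023, 28501, 145750, 246730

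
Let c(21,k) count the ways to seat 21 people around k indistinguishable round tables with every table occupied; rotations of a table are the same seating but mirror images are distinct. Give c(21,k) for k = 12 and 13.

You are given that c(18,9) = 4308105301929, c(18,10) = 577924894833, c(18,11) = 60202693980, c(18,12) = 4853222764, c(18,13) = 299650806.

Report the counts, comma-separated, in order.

135585182899530, 11310276995381

r19: T_19,10=18×577924894833+4308105301929=14710753408923; T_19,11=18×60202693980+577924894833=1661573386473; T_19,12=18×4853222764+60202693980=147560703732; T_19,13=18×299650806+4853222764=10246937272
r20: T_20,11=19×1661573386473+14710753408923=46280647751910; T_20,12=19×147560703732+1661573386473=4465226757381; T_20,13=19×10246937272+147560703732=342252511900
r21: T_21,12=20×4465226757381+46280647751910=135585182899530; T_21,13=20×342252511900+4465226757381=11310276995381
Read c(21,12) = 135585182899530, c(21,13) = 11310276995381.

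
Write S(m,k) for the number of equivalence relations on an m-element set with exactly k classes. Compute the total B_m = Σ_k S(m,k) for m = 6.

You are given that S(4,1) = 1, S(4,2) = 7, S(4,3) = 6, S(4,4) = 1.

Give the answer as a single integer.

203

row 5: T[5][1]=1·1+0=1  T[5][2]=2·7+1=15  T[5][3]=3·6+7=25  T[5][4]=4·1+6=10  T[5][5]=5·0+1=1
row 6: T[6][1]=1·1+0=1  T[6][2]=2·15+1=31  T[6][3]=3·25+15=90  T[6][4]=4·10+25=65  T[6][5]=5·1+10=15  T[6][6]=6·0+1=1
B_6 = ΣS(6,k) = 1+31+90+65+15+1 = 203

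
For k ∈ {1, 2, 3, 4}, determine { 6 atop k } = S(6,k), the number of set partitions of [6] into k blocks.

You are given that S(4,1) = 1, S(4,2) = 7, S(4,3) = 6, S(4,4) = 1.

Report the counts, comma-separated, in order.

r5: T_5,1=1×1+0=1; T_5,2=2×7+1=15; T_5,3=3×6+7=25; T_5,4=4×1+6=10
r6: T_6,1=1×1+0=1; T_6,2=2×15+1=31; T_6,3=3×25+15=90; T_6,4=4×10+25=65
Read S(6,1) = 1, S(6,2) = 31, S(6,3) = 90, S(6,4) = 65.

1, 31, 90, 65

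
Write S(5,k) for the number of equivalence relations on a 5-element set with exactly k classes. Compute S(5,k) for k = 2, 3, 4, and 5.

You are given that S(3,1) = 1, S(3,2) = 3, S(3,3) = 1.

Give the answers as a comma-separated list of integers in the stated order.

row 4: T[4][1]=1·1+0=1  T[4][2]=2·3+1=7  T[4][3]=3·1+3=6  T[4][4]=4·0+1=1
row 5: T[5][2]=2·7+1=15  T[5][3]=3·6+7=25  T[5][4]=4·1+6=10  T[5][5]=5·0+1=1
Read S(5,2) = 15, S(5,3) = 25, S(5,4) = 10, S(5,5) = 1.

15, 25, 10, 1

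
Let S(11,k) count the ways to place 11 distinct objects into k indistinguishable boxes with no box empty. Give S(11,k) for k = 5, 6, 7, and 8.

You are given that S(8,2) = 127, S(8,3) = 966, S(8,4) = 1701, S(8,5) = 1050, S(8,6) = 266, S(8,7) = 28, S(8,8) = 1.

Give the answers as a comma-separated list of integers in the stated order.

246730, 179487, 63987, 11880

[9] T[9,3]:3*966+127=3025 · T[9,4]:4*1701+966=7770 · T[9,5]:5*1050+1701=6951 · T[9,6]:6*266+1050=2646 · T[9,7]:7*28+266=462 · T[9,8]:8*1+28=36
[10] T[10,4]:4*7770+3025=34105 · T[10,5]:5*6951+7770=42525 · T[10,6]:6*2646+6951=22827 · T[10,7]:7*462+2646=5880 · T[10,8]:8*36+462=750
[11] T[11,5]:5*42525+34105=246730 · T[11,6]:6*22827+42525=179487 · T[11,7]:7*5880+22827=63987 · T[11,8]:8*750+5880=11880
Read S(11,5) = 246730, S(11,6) = 179487, S(11,7) = 63987, S(11,8) = 11880.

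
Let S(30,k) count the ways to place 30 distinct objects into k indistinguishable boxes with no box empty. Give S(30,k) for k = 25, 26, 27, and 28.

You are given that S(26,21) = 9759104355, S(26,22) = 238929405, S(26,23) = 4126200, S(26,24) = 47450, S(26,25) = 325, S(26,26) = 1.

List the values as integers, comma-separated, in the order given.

49402080000, 843303006, 10359090, 86275

@27  (27,22):238929405·22+9759104355→15015551265, (27,23):4126200·23+238929405→333832005, (27,24):47450·24+4126200→5265000, (27,25):325·25+47450→55575, (27,26):1·26+325→351, (27,27):0·27+1→1
@28  (28,23):333832005·23+15015551265→22693687380, (28,24):5265000·24+333832005→460192005, (28,25):55575·25+5265000→6654375, (28,26):351·26+55575→64701, (28,27):1·27+351→378, (28,28):0·28+1→1
@29  (29,24):460192005·24+22693687380→33738295500, (29,25):6654375·25+460192005→626551380, (29,26):64701·26+6654375→8336601, (29,27):378·27+64701→74907, (29,28):1·28+378→406
@30  (30,25):626551380·25+33738295500→49402080000, (30,26):8336601·26+626551380→843303006, (30,27):74907·27+8336601→10359090, (30,28):406·28+74907→86275
Read S(30,25) = 49402080000, S(30,26) = 843303006, S(30,27) = 10359090, S(30,28) = 86275.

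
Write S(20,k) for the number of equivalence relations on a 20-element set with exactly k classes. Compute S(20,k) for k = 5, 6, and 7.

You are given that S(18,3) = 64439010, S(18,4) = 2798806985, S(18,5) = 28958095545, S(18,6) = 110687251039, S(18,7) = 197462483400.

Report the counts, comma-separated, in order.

749206090500, 4306078895384, 11143554045652

[19] T[19,4]:4*2798806985+64439010=11259666950 · T[19,5]:5*28958095545+2798806985=147589284710 · T[19,6]:6*110687251039+28958095545=693081601779 · T[19,7]:7*197462483400+110687251039=1492924634839
[20] T[20,5]:5*147589284710+11259666950=749206090500 · T[20,6]:6*693081601779+147589284710=4306078895384 · T[20,7]:7*1492924634839+693081601779=11143554045652
Read S(20,5) = 749206090500, S(20,6) = 4306078895384, S(20,7) = 11143554045652.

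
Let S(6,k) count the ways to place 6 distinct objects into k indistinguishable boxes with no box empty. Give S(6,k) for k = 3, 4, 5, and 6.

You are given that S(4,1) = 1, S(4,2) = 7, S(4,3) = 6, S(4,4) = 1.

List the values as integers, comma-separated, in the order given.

[5] T[5,2]:2*7+1=15 · T[5,3]:3*6+7=25 · T[5,4]:4*1+6=10 · T[5,5]:5*0+1=1
[6] T[6,3]:3*25+15=90 · T[6,4]:4*10+25=65 · T[6,5]:5*1+10=15 · T[6,6]:6*0+1=1
Read S(6,3) = 90, S(6,4) = 65, S(6,5) = 15, S(6,6) = 1.

90, 65, 15, 1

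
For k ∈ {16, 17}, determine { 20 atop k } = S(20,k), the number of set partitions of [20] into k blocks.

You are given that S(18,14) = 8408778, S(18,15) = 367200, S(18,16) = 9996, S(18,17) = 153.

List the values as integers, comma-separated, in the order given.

[19] T[19,15]:15*367200+8408778=13916778 · T[19,16]:16*9996+367200=527136 · T[19,17]:17*153+9996=12597
[20] T[20,16]:16*527136+13916778=22350954 · T[20,17]:17*12597+527136=741285
Read S(20,16) = 22350954, S(20,17) = 741285.

22350954, 741285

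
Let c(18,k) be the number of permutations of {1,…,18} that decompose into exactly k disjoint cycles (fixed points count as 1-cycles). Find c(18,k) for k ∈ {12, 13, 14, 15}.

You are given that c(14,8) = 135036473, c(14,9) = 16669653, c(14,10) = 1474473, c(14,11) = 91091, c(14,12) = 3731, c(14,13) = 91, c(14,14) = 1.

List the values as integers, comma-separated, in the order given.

i=15: T(15,9)=135036473+14·16669653=368411615 | T(15,10)=16669653+14·1474473=37312275 | T(15,11)=1474473+14·91091=2749747 | T(15,12)=91091+14·3731=143325 | T(15,13)=3731+14·91=5005 | T(15,14)=91+14·1=105 | T(15,15)=1+14·0=1
i=16: T(16,10)=368411615+15·37312275=928095740 | T(16,11)=37312275+15·2749747=78558480 | T(16,12)=2749747+15·143325=4899622 | T(16,13)=143325+15·5005=218400 | T(16,14)=5005+15·105=6580 | T(16,15)=105+15·1=120
i=17: T(17,11)=928095740+16·78558480=2185031420 | T(17,12)=78558480+16·4899622=156952432 | T(17,13)=4899622+16·218400=8394022 | T(17,14)=218400+16·6580=323680 | T(17,15)=6580+16·120=8500
i=18: T(18,12)=2185031420+17·156952432=4853222764 | T(18,13)=156952432+17·8394022=299650806 | T(18,14)=8394022+17·323680=13896582 | T(18,15)=323680+17·8500=468180
Read c(18,12) = 4853222764, c(18,13) = 299650806, c(18,14) = 13896582, c(18,15) = 468180.

4853222764, 299650806, 13896582, 468180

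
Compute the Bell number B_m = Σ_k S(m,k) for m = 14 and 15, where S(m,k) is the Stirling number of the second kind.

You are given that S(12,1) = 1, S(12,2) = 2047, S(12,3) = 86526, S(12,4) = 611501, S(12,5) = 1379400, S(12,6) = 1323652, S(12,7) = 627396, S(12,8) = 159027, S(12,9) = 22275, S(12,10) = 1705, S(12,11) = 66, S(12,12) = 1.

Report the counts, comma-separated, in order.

@13  (13,1):1·1+0→1, (13,2):2047·2+1→4095, (13,3):86526·3+2047→261625, (13,4):611501·4+86526→2532530, (13,5):1379400·5+611501→7508501, (13,6):1323652·6+1379400→9321312, (13,7):627396·7+1323652→5715424, (13,8):159027·8+627396→1899612, (13,9):22275·9+159027→359502, (13,10):1705·10+22275→39325, (13,11):66·11+1705→2431, (13,12):1·12+66→78, (13,13):0·13+1→1
@14  (14,1):1·1+0→1, (14,2):4095·2+1→8191, (14,3):261625·3+4095→788970, (14,4):2532530·4+261625→10391745, (14,5):7508501·5+2532530→40075035, (14,6):9321312·6+7508501→63436373, (14,7):5715424·7+9321312→49329280, (14,8):1899612·8+5715424→20912320, (14,9):359502·9+1899612→5135130, (14,10):39325·10+359502→752752, (14,11):2431·11+39325→66066, (14,12):78·12+2431→3367, (14,13):1·13+78→91, (14,14):0·14+1→1
@15  (15,1):1·1+0→1, (15,2):8191·2+1→16383, (15,3):788970·3+8191→2375101, (15,4):10391745·4+788970→42355950, (15,5):40075035·5+10391745→210766920, (15,6):63436373·6+40075035→420693273, (15,7):49329280·7+63436373→408741333, (15,8):20912320·8+49329280→216627840, (15,9):5135130·9+20912320→67128490, (15,10):752752·10+5135130→12662650, (15,11):66066·11+752752→1479478, (15,12):3367·12+66066→106470, (15,13):91·13+3367→4550, (15,14):1·14+91→105, (15,15):0·15+1→1
B_14 = ΣS(14,k) = 1+8191+788970+10391745+40075035+63436373+49329280+20912320+5135130+752752+66066+3367+91+1 = 190899322
B_15 = ΣS(15,k) = 1+16383+2375101+42355950+210766920+420693273+408741333+216627840+67128490+12662650+1479478+106470+4550+105+1 = 1382958545

190899322, 1382958545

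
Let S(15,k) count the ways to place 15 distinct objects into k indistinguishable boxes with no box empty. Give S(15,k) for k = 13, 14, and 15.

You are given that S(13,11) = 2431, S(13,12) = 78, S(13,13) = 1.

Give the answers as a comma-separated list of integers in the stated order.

4550, 105, 1

row 14: T[14][12]=12·78+2431=3367  T[14][13]=13·1+78=91  T[14][14]=14·0+1=1
row 15: T[15][13]=13·91+3367=4550  T[15][14]=14·1+91=105  T[15][15]=15·0+1=1
Read S(15,13) = 4550, S(15,14) = 105, S(15,15) = 1.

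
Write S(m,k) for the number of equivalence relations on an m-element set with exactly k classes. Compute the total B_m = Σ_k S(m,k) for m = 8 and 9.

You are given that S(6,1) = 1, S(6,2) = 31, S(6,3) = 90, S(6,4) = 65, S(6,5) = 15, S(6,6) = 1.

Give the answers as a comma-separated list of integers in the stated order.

@7  (7,1):1·1+0→1, (7,2):31·2+1→63, (7,3):90·3+31→301, (7,4):65·4+90→350, (7,5):15·5+65→140, (7,6):1·6+15→21, (7,7):0·7+1→1
@8  (8,1):1·1+0→1, (8,2):63·2+1→127, (8,3):301·3+63→966, (8,4):350·4+301→1701, (8,5):140·5+350→1050, (8,6):21·6+140→266, (8,7):1·7+21→28, (8,8):0·8+1→1
@9  (9,1):1·1+0→1, (9,2):127·2+1→255, (9,3):966·3+127→3025, (9,4):1701·4+966→7770, (9,5):1050·5+1701→6951, (9,6):266·6+1050→2646, (9,7):28·7+266→462, (9,8):1·8+28→36, (9,9):0·9+1→1
B_8 = ΣS(8,k) = 1+127+966+1701+1050+266+28+1 = 4140
B_9 = ΣS(9,k) = 1+255+3025+7770+6951+2646+462+36+1 = 21147

4140, 21147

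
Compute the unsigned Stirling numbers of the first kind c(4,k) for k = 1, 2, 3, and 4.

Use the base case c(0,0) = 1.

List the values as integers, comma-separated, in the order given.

6, 11, 6, 1

[1] T[1,1]:0*0+1=1
[2] T[2,1]:1*1+0=1 · T[2,2]:1*0+1=1
[3] T[3,1]:2*1+0=2 · T[3,2]:2*1+1=3 · T[3,3]:2*0+1=1
[4] T[4,1]:3*2+0=6 · T[4,2]:3*3+2=11 · T[4,3]:3*1+3=6 · T[4,4]:3*0+1=1
Read c(4,1) = 6, c(4,2) = 11, c(4,3) = 6, c(4,4) = 1.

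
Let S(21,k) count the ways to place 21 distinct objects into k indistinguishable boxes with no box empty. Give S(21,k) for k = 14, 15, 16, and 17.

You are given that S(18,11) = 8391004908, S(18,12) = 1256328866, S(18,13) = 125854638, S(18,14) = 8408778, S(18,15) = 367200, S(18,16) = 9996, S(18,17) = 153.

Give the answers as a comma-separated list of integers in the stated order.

149304004500, 13087462580, 809944464, 34952799

[19] T[19,12]:12*1256328866+8391004908=23466951300 · T[19,13]:13*125854638+1256328866=2892439160 · T[19,14]:14*8408778+125854638=243577530 · T[19,15]:15*367200+8408778=13916778 · T[19,16]:16*9996+367200=527136 · T[19,17]:17*153+9996=12597
[20] T[20,13]:13*2892439160+23466951300=61068660380 · T[20,14]:14*243577530+2892439160=6302524580 · T[20,15]:15*13916778+243577530=452329200 · T[20,16]:16*527136+13916778=22350954 · T[20,17]:17*12597+527136=741285
[21] T[21,14]:14*6302524580+61068660380=149304004500 · T[21,15]:15*452329200+6302524580=13087462580 · T[21,16]:16*22350954+452329200=809944464 · T[21,17]:17*741285+22350954=34952799
Read S(21,14) = 149304004500, S(21,15) = 13087462580, S(21,16) = 809944464, S(21,17) = 34952799.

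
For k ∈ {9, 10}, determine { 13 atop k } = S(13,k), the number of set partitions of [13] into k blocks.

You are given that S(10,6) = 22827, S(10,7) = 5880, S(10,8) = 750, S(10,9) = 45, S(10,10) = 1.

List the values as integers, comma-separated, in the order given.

359502, 39325

i=11: T(11,7)=22827+7·5880=63987 | T(11,8)=5880+8·750=11880 | T(11,9)=750+9·45=1155 | T(11,10)=45+10·1=55
i=12: T(12,8)=63987+8·11880=159027 | T(12,9)=11880+9·1155=22275 | T(12,10)=1155+10·55=1705
i=13: T(13,9)=159027+9·22275=359502 | T(13,10)=22275+10·1705=39325
Read S(13,9) = 359502, S(13,10) = 39325.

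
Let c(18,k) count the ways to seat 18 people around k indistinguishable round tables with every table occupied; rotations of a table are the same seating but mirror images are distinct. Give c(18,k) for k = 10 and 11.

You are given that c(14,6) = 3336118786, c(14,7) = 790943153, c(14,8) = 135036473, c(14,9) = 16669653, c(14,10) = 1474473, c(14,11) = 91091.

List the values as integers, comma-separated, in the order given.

@15  (15,7):790943153·14+3336118786→14409322928, (15,8):135036473·14+790943153→2681453775, (15,9):16669653·14+135036473→368411615, (15,10):1474473·14+16669653→37312275, (15,11):91091·14+1474473→2749747
@16  (16,8):2681453775·15+14409322928→54631129553, (16,9):368411615·15+2681453775→8207628000, (16,10):37312275·15+368411615→928095740, (16,11):2749747·15+37312275→78558480
@17  (17,9):8207628000·16+54631129553→185953177553, (17,10):928095740·16+8207628000→23057159840, (17,11):78558480·16+928095740→2185031420
@18  (18,10):23057159840·17+185953177553→577924894833, (18,11):2185031420·17+23057159840→60202693980
Read c(18,10) = 577924894833, c(18,11) = 60202693980.

577924894833, 60202693980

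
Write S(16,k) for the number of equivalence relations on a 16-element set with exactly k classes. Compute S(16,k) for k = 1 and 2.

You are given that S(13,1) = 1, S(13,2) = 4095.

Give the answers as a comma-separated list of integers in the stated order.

[14] T[14,1]:1*1+0=1 · T[14,2]:2*4095+1=8191
[15] T[15,1]:1*1+0=1 · T[15,2]:2*8191+1=16383
[16] T[16,1]:1*1+0=1 · T[16,2]:2*16383+1=32767
Read S(16,1) = 1, S(16,2) = 32767.

1, 32767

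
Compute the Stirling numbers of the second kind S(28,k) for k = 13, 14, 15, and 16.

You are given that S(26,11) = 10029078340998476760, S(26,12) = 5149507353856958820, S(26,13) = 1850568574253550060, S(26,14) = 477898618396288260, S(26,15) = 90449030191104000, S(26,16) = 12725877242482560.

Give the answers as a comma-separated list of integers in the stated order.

451512851236272407400, 148782988064375309400, 36060660300744309600, 6539643128396047620

r27: T_27,12=12×5149507353856958820+10029078340998476760=71823166587281982600; T_27,13=13×1850568574253550060+5149507353856958820=29206898819153109600; T_27,14=14×477898618396288260+1850568574253550060=8541149231801585700; T_27,15=15×90449030191104000+477898618396288260=1834634071262848260; T_27,16=16×12725877242482560+90449030191104000=294063066070824960
r28: T_28,13=13×29206898819153109600+71823166587281982600=451512851236272407400; T_28,14=14×8541149231801585700+29206898819153109600=148782988064375309400; T_28,15=15×1834634071262848260+8541149231801585700=36060660300744309600; T_28,16=16×294063066070824960+1834634071262848260=6539643128396047620
Read S(28,13) = 451512851236272407400, S(28,14) = 148782988064375309400, S(28,15) = 36060660300744309600, S(28,16) = 6539643128396047620.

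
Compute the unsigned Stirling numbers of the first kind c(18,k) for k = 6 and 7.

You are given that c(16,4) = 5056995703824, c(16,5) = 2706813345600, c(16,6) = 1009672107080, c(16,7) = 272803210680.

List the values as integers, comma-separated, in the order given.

369012649234384, 110228466184200

row 17: T[17][5]=16·2706813345600+5056995703824=48366009233424  T[17][6]=16·1009672107080+2706813345600=18861567058880  T[17][7]=16·272803210680+1009672107080=5374523477960
row 18: T[18][6]=17·18861567058880+48366009233424=369012649234384  T[18][7]=17·5374523477960+18861567058880=110228466184200
Read c(18,6) = 369012649234384, c(18,7) = 110228466184200.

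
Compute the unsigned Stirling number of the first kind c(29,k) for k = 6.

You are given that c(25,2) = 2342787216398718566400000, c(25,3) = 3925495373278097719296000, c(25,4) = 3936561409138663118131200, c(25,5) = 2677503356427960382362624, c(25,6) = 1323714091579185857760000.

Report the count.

[26] T[26,3]:25*3925495373278097719296000+2342787216398718566400000=100480171548351161548800000 · T[26,4]:25*3936561409138663118131200+3925495373278097719296000=102339530601744675672576000 · T[26,5]:25*2677503356427960382362624+3936561409138663118131200=70874145319837672677196800 · T[26,6]:25*1323714091579185857760000+2677503356427960382362624=35770355645907606826362624
[27] T[27,4]:26*102339530601744675672576000+100480171548351161548800000=2761307967193712729035776000 · T[27,5]:26*70874145319837672677196800+102339530601744675672576000=1945067308917524165279692800 · T[27,6]:26*35770355645907606826362624+70874145319837672677196800=1000903392113435450162625024
[28] T[28,5]:27*1945067308917524165279692800+2761307967193712729035776000=55278125307966865191587481600 · T[28,6]:27*1000903392113435450162625024+1945067308917524165279692800=28969458895980281319670568448
[29] T[29,6]:28*28969458895980281319670568448+55278125307966865191587481600=866422974395414742142363398144
Read c(29,6) = 866422974395414742142363398144.

866422974395414742142363398144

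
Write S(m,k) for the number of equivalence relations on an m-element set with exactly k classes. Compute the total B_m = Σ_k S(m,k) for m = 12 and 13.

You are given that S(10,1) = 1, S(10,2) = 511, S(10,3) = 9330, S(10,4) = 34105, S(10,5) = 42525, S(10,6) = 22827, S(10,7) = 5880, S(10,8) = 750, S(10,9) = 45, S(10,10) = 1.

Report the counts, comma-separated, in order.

@11  (11,1):1·1+0→1, (11,2):511·2+1→1023, (11,3):9330·3+511→28501, (11,4):34105·4+9330→145750, (11,5):42525·5+34105→246730, (11,6):22827·6+42525→179487, (11,7):5880·7+22827→63987, (11,8):750·8+5880→11880, (11,9):45·9+750→1155, (11,10):1·10+45→55, (11,11):0·11+1→1
@12  (12,1):1·1+0→1, (12,2):1023·2+1→2047, (12,3):28501·3+1023→86526, (12,4):145750·4+28501→611501, (12,5):246730·5+145750→1379400, (12,6):179487·6+246730→1323652, (12,7):63987·7+179487→627396, (12,8):11880·8+63987→159027, (12,9):1155·9+11880→22275, (12,10):55·10+1155→1705, (12,11):1·11+55→66, (12,12):0·12+1→1
@13  (13,1):1·1+0→1, (13,2):2047·2+1→4095, (13,3):86526·3+2047→261625, (13,4):611501·4+86526→2532530, (13,5):1379400·5+611501→7508501, (13,6):1323652·6+1379400→9321312, (13,7):627396·7+1323652→5715424, (13,8):159027·8+627396→1899612, (13,9):22275·9+159027→359502, (13,10):1705·10+22275→39325, (13,11):66·11+1705→2431, (13,12):1·12+66→78, (13,13):0·13+1→1
B_12 = ΣS(12,k) = 1+2047+86526+611501+1379400+1323652+627396+159027+22275+1705+66+1 = 4213597
B_13 = ΣS(13,k) = 1+4095+261625+2532530+7508501+9321312+5715424+1899612+359502+39325+2431+78+1 = 27644437

4213597, 27644437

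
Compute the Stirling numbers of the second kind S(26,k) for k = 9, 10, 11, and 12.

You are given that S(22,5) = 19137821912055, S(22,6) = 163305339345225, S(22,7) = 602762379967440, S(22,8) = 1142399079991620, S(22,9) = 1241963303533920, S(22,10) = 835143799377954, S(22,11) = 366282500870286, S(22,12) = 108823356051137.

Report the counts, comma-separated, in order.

[23] T[23,6]:6*163305339345225+19137821912055=998969857983405 · T[23,7]:7*602762379967440+163305339345225=4382641999117305 · T[23,8]:8*1142399079991620+602762379967440=9741955019900400 · T[23,9]:9*1241963303533920+1142399079991620=12320068811796900 · T[23,10]:10*835143799377954+1241963303533920=9593401297313460 · T[23,11]:11*366282500870286+835143799377954=4864251308951100 · T[23,12]:12*108823356051137+366282500870286=1672162773483930
[24] T[24,7]:7*4382641999117305+998969857983405=31677463851804540 · T[24,8]:8*9741955019900400+4382641999117305=82318282158320505 · T[24,9]:9*12320068811796900+9741955019900400=120622574326072500 · T[24,10]:10*9593401297313460+12320068811796900=108254081784931500 · T[24,11]:11*4864251308951100+9593401297313460=63100165695775560 · T[24,12]:12*1672162773483930+4864251308951100=24930204590758260
[25] T[25,8]:8*82318282158320505+31677463851804540=690223721118368580 · T[25,9]:9*120622574326072500+82318282158320505=1167921451092973005 · T[25,10]:10*108254081784931500+120622574326072500=1203163392175387500 · T[25,11]:11*63100165695775560+108254081784931500=802355904438462660 · T[25,12]:12*24930204590758260+63100165695775560=362262620784874680
[26] T[26,9]:9*1167921451092973005+690223721118368580=11201516780955125625 · T[26,10]:10*1203163392175387500+1167921451092973005=13199555372846848005 · T[26,11]:11*802355904438462660+1203163392175387500=10029078340998476760 · T[26,12]:12*362262620784874680+802355904438462660=5149507353856958820
Read S(26,9) = 11201516780955125625, S(26,10) = 13199555372846848005, S(26,11) = 10029078340998476760, S(26,12) = 5149507353856958820.

11201516780955125625, 13199555372846848005, 10029078340998476760, 5149507353856958820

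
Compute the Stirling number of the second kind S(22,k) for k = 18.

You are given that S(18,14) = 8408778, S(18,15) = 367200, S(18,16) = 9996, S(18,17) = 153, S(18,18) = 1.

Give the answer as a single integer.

53374629

i=19: T(19,15)=8408778+15·367200=13916778 | T(19,16)=367200+16·9996=527136 | T(19,17)=9996+17·153=12597 | T(19,18)=153+18·1=171
i=20: T(20,16)=13916778+16·527136=22350954 | T(20,17)=527136+17·12597=741285 | T(20,18)=12597+18·171=15675
i=21: T(21,17)=22350954+17·741285=34952799 | T(21,18)=741285+18·15675=1023435
i=22: T(22,18)=34952799+18·1023435=53374629
Read S(22,18) = 53374629.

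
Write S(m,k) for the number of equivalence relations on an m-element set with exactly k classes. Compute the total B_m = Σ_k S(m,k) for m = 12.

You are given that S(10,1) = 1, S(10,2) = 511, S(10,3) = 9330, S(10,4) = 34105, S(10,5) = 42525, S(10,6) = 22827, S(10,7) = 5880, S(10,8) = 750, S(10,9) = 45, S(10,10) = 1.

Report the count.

4213597

i=11: T(11,1)=0+1·1=1 | T(11,2)=1+2·511=1023 | T(11,3)=511+3·9330=28501 | T(11,4)=9330+4·34105=145750 | T(11,5)=34105+5·42525=246730 | T(11,6)=42525+6·22827=179487 | T(11,7)=22827+7·5880=63987 | T(11,8)=5880+8·750=11880 | T(11,9)=750+9·45=1155 | T(11,10)=45+10·1=55 | T(11,11)=1+11·0=1
i=12: T(12,1)=0+1·1=1 | T(12,2)=1+2·1023=2047 | T(12,3)=1023+3·28501=86526 | T(12,4)=28501+4·145750=611501 | T(12,5)=145750+5·246730=1379400 | T(12,6)=246730+6·179487=1323652 | T(12,7)=179487+7·63987=627396 | T(12,8)=63987+8·11880=159027 | T(12,9)=11880+9·1155=22275 | T(12,10)=1155+10·55=1705 | T(12,11)=55+11·1=66 | T(12,12)=1+12·0=1
B_12 = ΣS(12,k) = 1+2047+86526+611501+1379400+1323652+627396+159027+22275+1705+66+1 = 4213597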